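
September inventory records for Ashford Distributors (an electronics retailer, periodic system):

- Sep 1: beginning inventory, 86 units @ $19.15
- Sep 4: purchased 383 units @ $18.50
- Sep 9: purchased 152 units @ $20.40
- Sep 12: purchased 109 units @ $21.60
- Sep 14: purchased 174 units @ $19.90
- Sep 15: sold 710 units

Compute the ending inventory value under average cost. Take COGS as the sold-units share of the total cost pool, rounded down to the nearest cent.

Sep 15, sell 710: 710/904 × $17,650.20 → $13,862.43
Ending inventory (cost pool remaining) = $3,787.77

Ending inventory = $3,787.77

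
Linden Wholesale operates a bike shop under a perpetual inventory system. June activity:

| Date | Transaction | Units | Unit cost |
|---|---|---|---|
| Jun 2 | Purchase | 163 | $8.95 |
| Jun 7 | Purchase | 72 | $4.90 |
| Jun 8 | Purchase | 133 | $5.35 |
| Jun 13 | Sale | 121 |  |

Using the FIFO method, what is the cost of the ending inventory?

Ending inventory = $1,440.25

Jun 13, 121 sold [FIFO — oldest first]: 121 @ $8.95 = $1,082.95
Ending inventory: 42 @ $8.95 + 72 @ $4.90 + 133 @ $5.35 = $1,440.25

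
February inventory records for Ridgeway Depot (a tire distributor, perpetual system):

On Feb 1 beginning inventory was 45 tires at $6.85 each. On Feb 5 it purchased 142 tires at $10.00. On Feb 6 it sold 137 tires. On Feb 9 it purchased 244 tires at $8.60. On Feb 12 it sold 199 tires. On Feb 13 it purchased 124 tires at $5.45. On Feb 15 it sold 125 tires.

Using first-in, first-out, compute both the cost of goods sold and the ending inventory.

Feb 6, 137 sold [FIFO — oldest first]: 45 @ $6.85 + 92 @ $10.00 = $1,228.25
Feb 12, 199 sold [FIFO — oldest first]: 50 @ $10.00 + 149 @ $8.60 = $1,781.40
Feb 15, 125 sold [FIFO — oldest first]: 95 @ $8.60 + 30 @ $5.45 = $980.50
Total COGS = $1,228.25 + $1,781.40 + $980.50 = $3,990.15
Ending inventory: 94 @ $5.45 = $512.30

COGS = $3,990.15; ending inventory = $512.30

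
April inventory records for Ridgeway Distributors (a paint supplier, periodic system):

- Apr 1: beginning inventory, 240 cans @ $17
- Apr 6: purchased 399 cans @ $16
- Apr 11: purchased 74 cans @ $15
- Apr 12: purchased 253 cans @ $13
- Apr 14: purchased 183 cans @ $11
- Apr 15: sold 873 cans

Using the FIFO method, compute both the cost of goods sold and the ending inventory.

COGS = $13,654; ending inventory = $3,222

Apr 15, 873 sold [FIFO — oldest first]: 240 @ $17 + 399 @ $16 + 74 @ $15 + 160 @ $13 = $13,654
Ending inventory: 93 @ $13 + 183 @ $11 = $3,222
Check: goods available $16,876 = COGS $13,654 + ending $3,222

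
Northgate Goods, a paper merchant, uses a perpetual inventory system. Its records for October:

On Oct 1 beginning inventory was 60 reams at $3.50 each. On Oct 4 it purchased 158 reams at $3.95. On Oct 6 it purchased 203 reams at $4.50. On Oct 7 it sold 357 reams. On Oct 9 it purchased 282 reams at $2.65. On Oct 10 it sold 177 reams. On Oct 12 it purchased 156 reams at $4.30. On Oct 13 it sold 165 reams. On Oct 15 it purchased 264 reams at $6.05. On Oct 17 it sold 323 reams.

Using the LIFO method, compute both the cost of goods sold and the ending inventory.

Oct 7, 357 sold [LIFO — newest first]: 203 @ $4.50 + 154 @ $3.95 = $1,521.80
Oct 10, 177 sold [LIFO — newest first]: 177 @ $2.65 = $469.05
Oct 13, 165 sold [LIFO — newest first]: 156 @ $4.30 + 9 @ $2.65 = $694.65
Oct 17, 323 sold [LIFO — newest first]: 264 @ $6.05 + 59 @ $2.65 = $1,753.55
Total COGS = $1,521.80 + $469.05 + $694.65 + $1,753.55 = $4,439.05
Ending inventory: 60 @ $3.50 + 4 @ $3.95 + 37 @ $2.65 = $323.85

COGS = $4,439.05; ending inventory = $323.85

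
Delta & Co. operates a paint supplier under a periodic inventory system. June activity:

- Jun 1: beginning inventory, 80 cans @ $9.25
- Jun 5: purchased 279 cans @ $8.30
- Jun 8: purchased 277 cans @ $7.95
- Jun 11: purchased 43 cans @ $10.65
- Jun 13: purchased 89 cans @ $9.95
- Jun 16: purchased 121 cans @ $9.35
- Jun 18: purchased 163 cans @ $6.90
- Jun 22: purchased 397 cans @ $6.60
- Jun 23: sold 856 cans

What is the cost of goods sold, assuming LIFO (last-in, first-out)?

COGS = $6,561.60

Jun 23, 856 sold [LIFO — newest first]: 397 @ $6.60 + 163 @ $6.90 + 121 @ $9.35 + 89 @ $9.95 + 43 @ $10.65 + 43 @ $7.95 = $6,561.60
Ending inventory: 80 @ $9.25 + 279 @ $8.30 + 234 @ $7.95 = $4,916.00
Check: goods available $11,477.60 = COGS $6,561.60 + ending $4,916.00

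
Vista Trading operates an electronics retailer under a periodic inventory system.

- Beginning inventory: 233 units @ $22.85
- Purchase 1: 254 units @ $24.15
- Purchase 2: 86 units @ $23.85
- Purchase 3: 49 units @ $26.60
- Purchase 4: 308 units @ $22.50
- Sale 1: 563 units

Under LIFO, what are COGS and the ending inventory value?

Sale 1 (563) [LIFO — newest first]: 308 @ $22.50 + 49 @ $26.60 + 86 @ $23.85 + 120 @ $24.15 = $13,182.50
Ending inventory: 233 @ $22.85 + 134 @ $24.15 = $8,560.15
Check: goods available $21,742.65 = COGS $13,182.50 + ending $8,560.15

COGS = $13,182.50; ending inventory = $8,560.15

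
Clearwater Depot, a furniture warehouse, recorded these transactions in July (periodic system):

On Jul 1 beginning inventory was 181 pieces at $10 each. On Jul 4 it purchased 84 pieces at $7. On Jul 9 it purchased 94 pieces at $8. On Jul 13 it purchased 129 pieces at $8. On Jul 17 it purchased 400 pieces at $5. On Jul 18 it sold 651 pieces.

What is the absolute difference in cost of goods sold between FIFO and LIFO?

$1,017

FIFO COGS: 181 @ $10 + 84 @ $7 + 94 @ $8 + 129 @ $8 + 163 @ $5 = $4,997
LIFO COGS: 400 @ $5 + 129 @ $8 + 94 @ $8 + 28 @ $7 = $3,980
Difference = |$4,997 − $3,980| = $1,017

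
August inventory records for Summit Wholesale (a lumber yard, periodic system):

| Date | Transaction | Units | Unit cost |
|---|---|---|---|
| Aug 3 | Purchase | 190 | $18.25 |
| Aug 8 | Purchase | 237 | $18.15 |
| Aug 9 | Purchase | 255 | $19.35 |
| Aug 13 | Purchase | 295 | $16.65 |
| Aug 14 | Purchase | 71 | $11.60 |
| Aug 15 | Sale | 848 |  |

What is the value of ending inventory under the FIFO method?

Ending inventory = $2,971.45

Aug 15, 848 sold [FIFO — oldest first]: 190 @ $18.25 + 237 @ $18.15 + 255 @ $19.35 + 166 @ $16.65 = $15,467.20
Ending inventory: 129 @ $16.65 + 71 @ $11.60 = $2,971.45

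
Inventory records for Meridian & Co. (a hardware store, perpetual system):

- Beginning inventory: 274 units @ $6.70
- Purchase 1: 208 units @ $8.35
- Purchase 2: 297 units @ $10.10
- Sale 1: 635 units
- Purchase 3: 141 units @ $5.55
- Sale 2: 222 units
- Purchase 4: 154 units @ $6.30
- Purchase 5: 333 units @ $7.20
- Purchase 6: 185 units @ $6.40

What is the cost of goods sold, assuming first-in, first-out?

Sale 1 (635) [FIFO — oldest first]: 274 @ $6.70 + 208 @ $8.35 + 153 @ $10.10 = $5,117.90
Sale 2 (222) [FIFO — oldest first]: 144 @ $10.10 + 78 @ $5.55 = $1,887.30
Total COGS = $5,117.90 + $1,887.30 = $7,005.20
Ending inventory: 63 @ $5.55 + 154 @ $6.30 + 333 @ $7.20 + 185 @ $6.40 = $4,901.45

COGS = $7,005.20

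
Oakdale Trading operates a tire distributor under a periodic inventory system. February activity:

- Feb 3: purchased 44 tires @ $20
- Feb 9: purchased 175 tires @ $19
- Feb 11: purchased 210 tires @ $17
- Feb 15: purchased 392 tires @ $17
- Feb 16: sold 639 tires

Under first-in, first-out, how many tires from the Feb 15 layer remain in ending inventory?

182

Feb 16, 639 sold [FIFO — oldest first]: 44 @ $20 + 175 @ $19 + 210 @ $17 + 210 @ $17 = $11,345
Ending inventory: 182 @ $17 = $3,094
Check: goods available $14,439 = COGS $11,345 + ending $3,094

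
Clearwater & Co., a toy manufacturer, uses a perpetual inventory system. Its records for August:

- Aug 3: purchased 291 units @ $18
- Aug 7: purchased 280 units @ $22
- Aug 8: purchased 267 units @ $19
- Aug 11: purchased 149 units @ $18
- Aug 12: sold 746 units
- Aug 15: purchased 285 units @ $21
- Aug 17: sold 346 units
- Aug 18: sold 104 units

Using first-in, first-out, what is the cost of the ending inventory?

Aug 12, 746 sold [FIFO — oldest first]: 291 @ $18 + 280 @ $22 + 175 @ $19 = $14,723
Aug 17, 346 sold [FIFO — oldest first]: 92 @ $19 + 149 @ $18 + 105 @ $21 = $6,635
Aug 18, 104 sold [FIFO — oldest first]: 104 @ $21 = $2,184
Total COGS = $14,723 + $6,635 + $2,184 = $23,542
Ending inventory: 76 @ $21 = $1,596

Ending inventory = $1,596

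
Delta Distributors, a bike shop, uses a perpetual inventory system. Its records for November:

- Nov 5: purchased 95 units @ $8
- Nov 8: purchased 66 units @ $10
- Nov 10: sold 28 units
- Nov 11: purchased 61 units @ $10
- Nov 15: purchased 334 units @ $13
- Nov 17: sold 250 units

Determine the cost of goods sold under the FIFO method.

Nov 10, 28 sold [FIFO — oldest first]: 28 @ $8 = $224
Nov 17, 250 sold [FIFO — oldest first]: 67 @ $8 + 66 @ $10 + 61 @ $10 + 56 @ $13 = $2,534
Total COGS = $224 + $2,534 = $2,758
Ending inventory: 278 @ $13 = $3,614
Check: goods available $6,372 = COGS $2,758 + ending $3,614

COGS = $2,758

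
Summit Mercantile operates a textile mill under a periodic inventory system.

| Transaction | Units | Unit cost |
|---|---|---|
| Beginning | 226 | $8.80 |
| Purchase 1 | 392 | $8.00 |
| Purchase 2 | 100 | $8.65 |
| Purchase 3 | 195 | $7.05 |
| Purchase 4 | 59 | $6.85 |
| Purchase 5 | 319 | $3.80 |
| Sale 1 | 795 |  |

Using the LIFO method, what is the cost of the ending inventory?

Sale 1 (795) [LIFO — newest first]: 319 @ $3.80 + 59 @ $6.85 + 195 @ $7.05 + 100 @ $8.65 + 122 @ $8.00 = $4,832.10
Ending inventory: 226 @ $8.80 + 270 @ $8.00 = $4,148.80

Ending inventory = $4,148.80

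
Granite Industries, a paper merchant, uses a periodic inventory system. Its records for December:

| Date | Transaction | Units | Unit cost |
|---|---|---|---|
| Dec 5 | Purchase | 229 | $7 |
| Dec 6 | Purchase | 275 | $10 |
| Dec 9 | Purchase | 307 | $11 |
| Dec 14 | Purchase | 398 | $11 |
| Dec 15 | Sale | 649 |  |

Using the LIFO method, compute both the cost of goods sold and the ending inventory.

COGS = $7,139; ending inventory = $4,969

Dec 15, 649 sold [LIFO — newest first]: 398 @ $11 + 251 @ $11 = $7,139
Ending inventory: 229 @ $7 + 275 @ $10 + 56 @ $11 = $4,969
Check: goods available $12,108 = COGS $7,139 + ending $4,969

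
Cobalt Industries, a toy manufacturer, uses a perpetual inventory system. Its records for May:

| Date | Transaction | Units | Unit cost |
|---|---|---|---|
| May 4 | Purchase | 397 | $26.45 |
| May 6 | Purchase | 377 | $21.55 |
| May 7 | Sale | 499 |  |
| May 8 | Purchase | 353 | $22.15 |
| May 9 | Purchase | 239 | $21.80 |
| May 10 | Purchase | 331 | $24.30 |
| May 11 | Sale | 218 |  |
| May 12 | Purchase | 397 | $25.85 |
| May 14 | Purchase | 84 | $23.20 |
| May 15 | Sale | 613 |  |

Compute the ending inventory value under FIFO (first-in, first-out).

Ending inventory = $21,039.35

May 7, 499 sold [FIFO — oldest first]: 397 @ $26.45 + 102 @ $21.55 = $12,698.75
May 11, 218 sold [FIFO — oldest first]: 218 @ $21.55 = $4,697.90
May 15, 613 sold [FIFO — oldest first]: 57 @ $21.55 + 353 @ $22.15 + 203 @ $21.80 = $13,472.70
Total COGS = $12,698.75 + $4,697.90 + $13,472.70 = $30,869.35
Ending inventory: 36 @ $21.80 + 331 @ $24.30 + 397 @ $25.85 + 84 @ $23.20 = $21,039.35
Check: goods available $51,908.70 = COGS $30,869.35 + ending $21,039.35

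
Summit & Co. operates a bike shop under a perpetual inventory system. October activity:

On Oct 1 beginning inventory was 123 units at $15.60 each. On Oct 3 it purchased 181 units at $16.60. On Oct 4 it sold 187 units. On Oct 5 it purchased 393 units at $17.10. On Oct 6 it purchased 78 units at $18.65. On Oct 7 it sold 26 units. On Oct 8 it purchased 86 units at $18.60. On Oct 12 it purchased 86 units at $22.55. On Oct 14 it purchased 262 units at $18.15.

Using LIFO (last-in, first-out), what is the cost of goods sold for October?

Oct 4, 187 sold [LIFO — newest first]: 181 @ $16.60 + 6 @ $15.60 = $3,098.20
Oct 7, 26 sold [LIFO — newest first]: 26 @ $18.65 = $484.90
Total COGS = $3,098.20 + $484.90 = $3,583.10
Ending inventory: 117 @ $15.60 + 393 @ $17.10 + 52 @ $18.65 + 86 @ $18.60 + 86 @ $22.55 + 262 @ $18.15 = $17,809.50

COGS = $3,583.10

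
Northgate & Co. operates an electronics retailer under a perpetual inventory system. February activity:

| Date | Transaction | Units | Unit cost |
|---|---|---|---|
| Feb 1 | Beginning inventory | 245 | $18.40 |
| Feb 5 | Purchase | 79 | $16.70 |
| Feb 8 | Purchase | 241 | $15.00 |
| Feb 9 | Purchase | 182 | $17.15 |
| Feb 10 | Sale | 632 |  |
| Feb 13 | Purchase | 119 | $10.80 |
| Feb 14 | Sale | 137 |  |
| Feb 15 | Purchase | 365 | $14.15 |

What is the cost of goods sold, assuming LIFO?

COGS = $12,064.00

Feb 10, 632 sold [LIFO — newest first]: 182 @ $17.15 + 241 @ $15.00 + 79 @ $16.70 + 130 @ $18.40 = $10,447.60
Feb 14, 137 sold [LIFO — newest first]: 119 @ $10.80 + 18 @ $18.40 = $1,616.40
Total COGS = $10,447.60 + $1,616.40 = $12,064.00
Ending inventory: 97 @ $18.40 + 365 @ $14.15 = $6,949.55
Check: goods available $19,013.55 = COGS $12,064.00 + ending $6,949.55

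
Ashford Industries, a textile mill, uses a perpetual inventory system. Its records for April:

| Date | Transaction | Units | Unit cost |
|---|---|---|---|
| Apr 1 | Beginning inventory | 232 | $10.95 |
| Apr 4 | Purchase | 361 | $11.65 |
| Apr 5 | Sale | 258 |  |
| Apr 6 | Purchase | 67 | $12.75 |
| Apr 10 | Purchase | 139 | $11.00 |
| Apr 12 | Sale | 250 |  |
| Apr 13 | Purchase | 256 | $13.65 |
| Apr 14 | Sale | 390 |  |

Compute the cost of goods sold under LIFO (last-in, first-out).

Apr 5, 258 sold [LIFO — newest first]: 258 @ $11.65 = $3,005.70
Apr 12, 250 sold [LIFO — newest first]: 139 @ $11.00 + 67 @ $12.75 + 44 @ $11.65 = $2,895.85
Apr 14, 390 sold [LIFO — newest first]: 256 @ $13.65 + 59 @ $11.65 + 75 @ $10.95 = $5,003.00
Total COGS = $3,005.70 + $2,895.85 + $5,003.00 = $10,904.55
Ending inventory: 157 @ $10.95 = $1,719.15
Check: goods available $12,623.70 = COGS $10,904.55 + ending $1,719.15

COGS = $10,904.55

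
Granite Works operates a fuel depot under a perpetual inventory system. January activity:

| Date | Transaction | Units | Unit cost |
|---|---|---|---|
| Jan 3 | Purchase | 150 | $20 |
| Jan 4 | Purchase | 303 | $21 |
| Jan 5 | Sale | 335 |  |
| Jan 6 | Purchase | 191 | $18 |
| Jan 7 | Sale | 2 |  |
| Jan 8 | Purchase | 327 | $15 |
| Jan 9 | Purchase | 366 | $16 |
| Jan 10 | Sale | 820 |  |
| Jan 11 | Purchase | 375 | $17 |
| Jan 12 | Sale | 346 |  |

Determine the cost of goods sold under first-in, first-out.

Jan 5, 335 sold [FIFO — oldest first]: 150 @ $20 + 185 @ $21 = $6,885
Jan 7, 2 sold [FIFO — oldest first]: 2 @ $21 = $42
Jan 10, 820 sold [FIFO — oldest first]: 116 @ $21 + 191 @ $18 + 327 @ $15 + 186 @ $16 = $13,755
Jan 12, 346 sold [FIFO — oldest first]: 180 @ $16 + 166 @ $17 = $5,702
Total COGS = $6,885 + $42 + $13,755 + $5,702 = $26,384
Ending inventory: 209 @ $17 = $3,553

COGS = $26,384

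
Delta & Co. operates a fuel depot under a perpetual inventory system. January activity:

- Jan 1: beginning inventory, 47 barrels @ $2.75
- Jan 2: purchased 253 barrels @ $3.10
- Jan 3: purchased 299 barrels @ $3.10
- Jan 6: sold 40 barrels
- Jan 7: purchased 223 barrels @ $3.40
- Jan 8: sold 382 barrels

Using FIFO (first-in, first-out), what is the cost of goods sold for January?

Jan 6, 40 sold [FIFO — oldest first]: 40 @ $2.75 = $110.00
Jan 8, 382 sold [FIFO — oldest first]: 7 @ $2.75 + 253 @ $3.10 + 122 @ $3.10 = $1,181.75
Total COGS = $110.00 + $1,181.75 = $1,291.75
Ending inventory: 177 @ $3.10 + 223 @ $3.40 = $1,306.90

COGS = $1,291.75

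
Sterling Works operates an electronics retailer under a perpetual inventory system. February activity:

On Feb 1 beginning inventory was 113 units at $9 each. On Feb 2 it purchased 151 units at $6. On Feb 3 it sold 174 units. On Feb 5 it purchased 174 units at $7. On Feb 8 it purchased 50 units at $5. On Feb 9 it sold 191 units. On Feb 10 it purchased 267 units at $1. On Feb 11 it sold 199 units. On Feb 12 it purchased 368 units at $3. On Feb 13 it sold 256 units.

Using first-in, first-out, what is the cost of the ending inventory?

Feb 3, 174 sold [FIFO — oldest first]: 113 @ $9 + 61 @ $6 = $1,383
Feb 9, 191 sold [FIFO — oldest first]: 90 @ $6 + 101 @ $7 = $1,247
Feb 11, 199 sold [FIFO — oldest first]: 73 @ $7 + 50 @ $5 + 76 @ $1 = $837
Feb 13, 256 sold [FIFO — oldest first]: 191 @ $1 + 65 @ $3 = $386
Total COGS = $1,383 + $1,247 + $837 + $386 = $3,853
Ending inventory: 303 @ $3 = $909
Check: goods available $4,762 = COGS $3,853 + ending $909

Ending inventory = $909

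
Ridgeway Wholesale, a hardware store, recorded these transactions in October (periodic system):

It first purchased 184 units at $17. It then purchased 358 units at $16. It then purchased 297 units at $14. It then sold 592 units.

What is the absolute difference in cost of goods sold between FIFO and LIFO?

$678

FIFO COGS: 184 @ $17 + 358 @ $16 + 50 @ $14 = $9,556
LIFO COGS: 297 @ $14 + 295 @ $16 = $8,878
Difference = |$9,556 − $8,878| = $678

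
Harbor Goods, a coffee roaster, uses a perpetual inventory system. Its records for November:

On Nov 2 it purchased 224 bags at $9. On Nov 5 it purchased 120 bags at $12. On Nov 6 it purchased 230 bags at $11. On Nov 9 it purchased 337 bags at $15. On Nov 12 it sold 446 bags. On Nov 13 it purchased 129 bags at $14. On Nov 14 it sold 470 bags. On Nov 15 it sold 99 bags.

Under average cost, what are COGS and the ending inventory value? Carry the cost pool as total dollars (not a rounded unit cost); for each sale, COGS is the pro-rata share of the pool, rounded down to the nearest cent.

After Nov 2: 224 on hand, pool $2,016.00 (≈ $9.0000 each)
After Nov 5: 344 on hand, pool $3,456.00 (≈ $10.0465 each)
After Nov 6: 574 on hand, pool $5,986.00 (≈ $10.4286 each)
After Nov 9: 911 on hand, pool $11,041.00 (≈ $12.1196 each)
Nov 12, sell 446: 446/911 × $11,041.00 → $5,405.36
After Nov 13: 594 on hand, pool $7,441.64 (≈ $12.5280 each)
Nov 14, sell 470: 470/594 × $7,441.64 → $5,888.16
Nov 15, sell 99: 99/124 × $1,553.48 → $1,240.27
Total COGS = $5,405.36 + $5,888.16 + $1,240.27 = $12,533.79
Ending inventory (cost pool remaining) = $313.21

COGS = $12,533.79; ending inventory = $313.21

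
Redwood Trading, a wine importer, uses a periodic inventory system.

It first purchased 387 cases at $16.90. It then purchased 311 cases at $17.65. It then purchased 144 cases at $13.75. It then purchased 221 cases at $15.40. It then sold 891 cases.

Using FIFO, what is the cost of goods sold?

COGS = $14,764.05

Sale 1 (891) [FIFO — oldest first]: 387 @ $16.90 + 311 @ $17.65 + 144 @ $13.75 + 49 @ $15.40 = $14,764.05
Ending inventory: 172 @ $15.40 = $2,648.80
Check: goods available $17,412.85 = COGS $14,764.05 + ending $2,648.80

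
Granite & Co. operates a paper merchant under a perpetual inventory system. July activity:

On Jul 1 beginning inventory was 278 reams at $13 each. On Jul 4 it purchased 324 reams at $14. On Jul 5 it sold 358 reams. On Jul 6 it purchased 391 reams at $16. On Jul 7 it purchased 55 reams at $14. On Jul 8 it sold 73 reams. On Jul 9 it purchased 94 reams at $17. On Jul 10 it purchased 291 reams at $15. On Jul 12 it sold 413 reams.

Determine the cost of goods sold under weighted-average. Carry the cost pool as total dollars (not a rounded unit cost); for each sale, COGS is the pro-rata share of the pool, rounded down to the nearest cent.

After Jul 1: 278 on hand, pool $3,614.00 (≈ $13.0000 each)
After Jul 4: 602 on hand, pool $8,150.00 (≈ $13.5382 each)
Jul 5, sell 358: 358/602 × $8,150.00 → $4,846.67
After Jul 6: 635 on hand, pool $9,559.33 (≈ $15.0541 each)
After Jul 7: 690 on hand, pool $10,329.33 (≈ $14.9700 each)
Jul 8, sell 73: 73/690 × $10,329.33 → $1,092.81
After Jul 9: 711 on hand, pool $10,834.52 (≈ $15.2384 each)
After Jul 10: 1002 on hand, pool $15,199.52 (≈ $15.1692 each)
Jul 12, sell 413: 413/1002 × $15,199.52 → $6,264.87
Total COGS = $4,846.67 + $1,092.81 + $6,264.87 = $12,204.35
Ending inventory (cost pool remaining) = $8,934.65

COGS = $12,204.35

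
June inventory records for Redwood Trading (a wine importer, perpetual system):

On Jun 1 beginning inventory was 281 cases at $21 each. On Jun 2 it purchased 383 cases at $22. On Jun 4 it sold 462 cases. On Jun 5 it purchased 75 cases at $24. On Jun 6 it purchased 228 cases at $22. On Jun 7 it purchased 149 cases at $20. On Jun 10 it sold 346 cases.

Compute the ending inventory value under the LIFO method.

Ending inventory = $6,724

Jun 4, 462 sold [LIFO — newest first]: 383 @ $22 + 79 @ $21 = $10,085
Jun 10, 346 sold [LIFO — newest first]: 149 @ $20 + 197 @ $22 = $7,314
Total COGS = $10,085 + $7,314 = $17,399
Ending inventory: 202 @ $21 + 75 @ $24 + 31 @ $22 = $6,724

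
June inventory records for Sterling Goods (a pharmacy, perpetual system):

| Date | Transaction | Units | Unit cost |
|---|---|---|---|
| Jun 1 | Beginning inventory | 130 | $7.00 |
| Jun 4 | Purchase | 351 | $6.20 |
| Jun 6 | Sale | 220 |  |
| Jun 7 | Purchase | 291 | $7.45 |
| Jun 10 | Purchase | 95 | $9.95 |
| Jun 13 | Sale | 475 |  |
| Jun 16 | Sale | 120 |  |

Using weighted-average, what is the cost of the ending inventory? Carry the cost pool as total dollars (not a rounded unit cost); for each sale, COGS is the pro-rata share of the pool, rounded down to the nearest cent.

Ending inventory = $384.81

After Jun 1: 130 on hand, pool $910.00 (≈ $7.0000 each)
After Jun 4: 481 on hand, pool $3,086.20 (≈ $6.4162 each)
Jun 6, sell 220: 220/481 × $3,086.20 → $1,411.56
After Jun 7: 552 on hand, pool $3,842.59 (≈ $6.9612 each)
After Jun 10: 647 on hand, pool $4,787.84 (≈ $7.4001 each)
Jun 13, sell 475: 475/647 × $4,787.84 → $3,515.02
Jun 16, sell 120: 120/172 × $1,272.82 → $888.01
Total COGS = $1,411.56 + $3,515.02 + $888.01 = $5,814.59
Ending inventory (cost pool remaining) = $384.81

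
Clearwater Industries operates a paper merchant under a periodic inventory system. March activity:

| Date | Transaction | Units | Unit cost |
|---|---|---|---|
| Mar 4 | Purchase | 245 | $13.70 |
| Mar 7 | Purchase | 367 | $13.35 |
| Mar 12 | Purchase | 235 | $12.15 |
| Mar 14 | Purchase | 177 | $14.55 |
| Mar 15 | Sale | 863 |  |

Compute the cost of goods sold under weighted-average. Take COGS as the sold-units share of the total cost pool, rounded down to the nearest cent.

COGS = $11,534.66

Mar 15, sell 863: 863/1024 × $13,686.55 → $11,534.66
Ending inventory (cost pool remaining) = $2,151.89
Check: goods available $13,686.55 = COGS $11,534.66 + ending $2,151.89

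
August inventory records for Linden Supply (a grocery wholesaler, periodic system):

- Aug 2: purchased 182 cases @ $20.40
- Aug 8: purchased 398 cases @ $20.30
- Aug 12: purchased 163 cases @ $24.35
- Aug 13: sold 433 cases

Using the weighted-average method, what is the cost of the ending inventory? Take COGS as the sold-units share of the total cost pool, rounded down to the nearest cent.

Aug 13, sell 433: 433/743 × $15,761.25 → $9,185.22
Ending inventory (cost pool remaining) = $6,576.03
Check: goods available $15,761.25 = COGS $9,185.22 + ending $6,576.03

Ending inventory = $6,576.03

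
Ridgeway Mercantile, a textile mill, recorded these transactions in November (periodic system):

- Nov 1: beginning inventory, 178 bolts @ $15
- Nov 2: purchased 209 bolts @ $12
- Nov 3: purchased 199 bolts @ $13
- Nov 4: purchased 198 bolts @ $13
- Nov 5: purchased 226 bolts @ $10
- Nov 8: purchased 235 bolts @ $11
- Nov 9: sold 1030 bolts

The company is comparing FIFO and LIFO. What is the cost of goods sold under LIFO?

COGS = $12,070

FIFO COGS: 178 @ $15 + 209 @ $12 + 199 @ $13 + 198 @ $13 + 226 @ $10 + 20 @ $11 = $12,819
LIFO COGS: 235 @ $11 + 226 @ $10 + 198 @ $13 + 199 @ $13 + 172 @ $12 = $12,070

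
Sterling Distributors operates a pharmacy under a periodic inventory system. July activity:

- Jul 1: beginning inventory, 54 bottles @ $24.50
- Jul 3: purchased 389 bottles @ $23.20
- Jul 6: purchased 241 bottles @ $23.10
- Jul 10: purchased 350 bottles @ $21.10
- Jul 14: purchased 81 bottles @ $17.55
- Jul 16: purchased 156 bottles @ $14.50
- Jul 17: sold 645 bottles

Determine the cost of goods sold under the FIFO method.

COGS = $15,014.00

Jul 17, 645 sold [FIFO — oldest first]: 54 @ $24.50 + 389 @ $23.20 + 202 @ $23.10 = $15,014.00
Ending inventory: 39 @ $23.10 + 350 @ $21.10 + 81 @ $17.55 + 156 @ $14.50 = $11,969.45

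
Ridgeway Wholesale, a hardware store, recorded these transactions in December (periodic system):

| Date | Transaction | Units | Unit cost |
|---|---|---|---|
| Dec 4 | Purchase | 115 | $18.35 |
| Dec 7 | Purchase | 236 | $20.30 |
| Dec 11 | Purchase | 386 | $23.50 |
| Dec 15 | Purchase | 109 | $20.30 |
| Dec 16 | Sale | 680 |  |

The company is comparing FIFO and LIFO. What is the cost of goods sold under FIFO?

COGS = $14,632.55

FIFO COGS: 115 @ $18.35 + 236 @ $20.30 + 329 @ $23.50 = $14,632.55
LIFO COGS: 109 @ $20.30 + 386 @ $23.50 + 185 @ $20.30 = $15,039.20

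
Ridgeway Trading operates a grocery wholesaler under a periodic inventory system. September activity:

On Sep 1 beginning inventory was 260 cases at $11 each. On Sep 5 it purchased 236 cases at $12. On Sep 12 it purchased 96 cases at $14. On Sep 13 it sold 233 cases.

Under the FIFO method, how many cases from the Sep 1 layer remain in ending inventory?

Sep 13, 233 sold [FIFO — oldest first]: 233 @ $11 = $2,563
Ending inventory: 27 @ $11 + 236 @ $12 + 96 @ $14 = $4,473

27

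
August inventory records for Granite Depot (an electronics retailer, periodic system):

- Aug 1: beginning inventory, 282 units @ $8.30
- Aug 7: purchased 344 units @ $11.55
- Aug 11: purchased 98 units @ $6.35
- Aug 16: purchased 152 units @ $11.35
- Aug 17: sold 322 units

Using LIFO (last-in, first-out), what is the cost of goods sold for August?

COGS = $3,179.10

Aug 17, 322 sold [LIFO — newest first]: 152 @ $11.35 + 98 @ $6.35 + 72 @ $11.55 = $3,179.10
Ending inventory: 282 @ $8.30 + 272 @ $11.55 = $5,482.20
Check: goods available $8,661.30 = COGS $3,179.10 + ending $5,482.20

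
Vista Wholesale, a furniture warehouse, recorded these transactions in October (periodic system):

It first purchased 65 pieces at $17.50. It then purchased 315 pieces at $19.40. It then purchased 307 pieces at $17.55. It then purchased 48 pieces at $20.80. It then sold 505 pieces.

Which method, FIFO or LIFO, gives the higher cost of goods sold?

FIFO COGS: 65 @ $17.50 + 315 @ $19.40 + 125 @ $17.55 = $9,442.25
LIFO COGS: 48 @ $20.80 + 307 @ $17.55 + 150 @ $19.40 = $9,296.25

FIFO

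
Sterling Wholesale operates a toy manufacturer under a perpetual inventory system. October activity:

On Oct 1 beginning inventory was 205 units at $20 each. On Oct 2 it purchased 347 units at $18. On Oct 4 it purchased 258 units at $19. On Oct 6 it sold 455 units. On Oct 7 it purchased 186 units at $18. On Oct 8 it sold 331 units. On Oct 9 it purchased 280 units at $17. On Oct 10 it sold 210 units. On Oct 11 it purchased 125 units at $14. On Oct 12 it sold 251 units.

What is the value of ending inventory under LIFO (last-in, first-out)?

Ending inventory = $3,080

Oct 6, 455 sold [LIFO — newest first]: 258 @ $19 + 197 @ $18 = $8,448
Oct 8, 331 sold [LIFO — newest first]: 186 @ $18 + 145 @ $18 = $5,958
Oct 10, 210 sold [LIFO — newest first]: 210 @ $17 = $3,570
Oct 12, 251 sold [LIFO — newest first]: 125 @ $14 + 70 @ $17 + 5 @ $18 + 51 @ $20 = $4,050
Total COGS = $8,448 + $5,958 + $3,570 + $4,050 = $22,026
Ending inventory: 154 @ $20 = $3,080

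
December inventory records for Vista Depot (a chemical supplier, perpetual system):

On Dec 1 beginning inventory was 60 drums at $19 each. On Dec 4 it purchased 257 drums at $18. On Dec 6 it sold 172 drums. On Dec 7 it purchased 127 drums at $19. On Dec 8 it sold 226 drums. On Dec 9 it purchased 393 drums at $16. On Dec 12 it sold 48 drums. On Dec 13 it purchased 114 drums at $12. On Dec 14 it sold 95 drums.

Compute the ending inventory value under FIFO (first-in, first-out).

Dec 6, 172 sold [FIFO — oldest first]: 60 @ $19 + 112 @ $18 = $3,156
Dec 8, 226 sold [FIFO — oldest first]: 145 @ $18 + 81 @ $19 = $4,149
Dec 12, 48 sold [FIFO — oldest first]: 46 @ $19 + 2 @ $16 = $906
Dec 14, 95 sold [FIFO — oldest first]: 95 @ $16 = $1,520
Total COGS = $3,156 + $4,149 + $906 + $1,520 = $9,731
Ending inventory: 296 @ $16 + 114 @ $12 = $6,104
Check: goods available $15,835 = COGS $9,731 + ending $6,104

Ending inventory = $6,104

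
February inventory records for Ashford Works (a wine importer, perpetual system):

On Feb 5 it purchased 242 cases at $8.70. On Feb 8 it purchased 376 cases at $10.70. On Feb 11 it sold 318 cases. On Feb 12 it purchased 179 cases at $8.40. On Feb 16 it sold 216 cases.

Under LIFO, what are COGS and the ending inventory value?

COGS = $5,302.10; ending inventory = $2,330.10

Feb 11, 318 sold [LIFO — newest first]: 318 @ $10.70 = $3,402.60
Feb 16, 216 sold [LIFO — newest first]: 179 @ $8.40 + 37 @ $10.70 = $1,899.50
Total COGS = $3,402.60 + $1,899.50 = $5,302.10
Ending inventory: 242 @ $8.70 + 21 @ $10.70 = $2,330.10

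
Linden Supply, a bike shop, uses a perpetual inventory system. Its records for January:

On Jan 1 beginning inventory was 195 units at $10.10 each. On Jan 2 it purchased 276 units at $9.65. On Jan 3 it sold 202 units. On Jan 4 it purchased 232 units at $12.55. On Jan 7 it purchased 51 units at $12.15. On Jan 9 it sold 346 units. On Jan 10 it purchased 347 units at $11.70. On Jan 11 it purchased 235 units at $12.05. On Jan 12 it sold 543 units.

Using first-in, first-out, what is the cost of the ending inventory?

Jan 3, 202 sold [FIFO — oldest first]: 195 @ $10.10 + 7 @ $9.65 = $2,037.05
Jan 9, 346 sold [FIFO — oldest first]: 269 @ $9.65 + 77 @ $12.55 = $3,562.20
Jan 12, 543 sold [FIFO — oldest first]: 155 @ $12.55 + 51 @ $12.15 + 337 @ $11.70 = $6,507.80
Total COGS = $2,037.05 + $3,562.20 + $6,507.80 = $12,107.05
Ending inventory: 10 @ $11.70 + 235 @ $12.05 = $2,948.75

Ending inventory = $2,948.75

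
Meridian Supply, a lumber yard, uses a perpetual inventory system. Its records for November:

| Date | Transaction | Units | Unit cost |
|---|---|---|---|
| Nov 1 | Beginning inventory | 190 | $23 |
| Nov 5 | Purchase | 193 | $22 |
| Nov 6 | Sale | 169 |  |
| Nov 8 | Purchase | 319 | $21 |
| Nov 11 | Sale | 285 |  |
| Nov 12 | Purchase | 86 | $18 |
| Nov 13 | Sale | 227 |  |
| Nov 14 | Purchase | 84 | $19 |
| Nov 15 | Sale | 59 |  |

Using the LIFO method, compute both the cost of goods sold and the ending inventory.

Nov 6, 169 sold [LIFO — newest first]: 169 @ $22 = $3,718
Nov 11, 285 sold [LIFO — newest first]: 285 @ $21 = $5,985
Nov 13, 227 sold [LIFO — newest first]: 86 @ $18 + 34 @ $21 + 24 @ $22 + 83 @ $23 = $4,699
Nov 15, 59 sold [LIFO — newest first]: 59 @ $19 = $1,121
Total COGS = $3,718 + $5,985 + $4,699 + $1,121 = $15,523
Ending inventory: 107 @ $23 + 25 @ $19 = $2,936
Check: goods available $18,459 = COGS $15,523 + ending $2,936

COGS = $15,523; ending inventory = $2,936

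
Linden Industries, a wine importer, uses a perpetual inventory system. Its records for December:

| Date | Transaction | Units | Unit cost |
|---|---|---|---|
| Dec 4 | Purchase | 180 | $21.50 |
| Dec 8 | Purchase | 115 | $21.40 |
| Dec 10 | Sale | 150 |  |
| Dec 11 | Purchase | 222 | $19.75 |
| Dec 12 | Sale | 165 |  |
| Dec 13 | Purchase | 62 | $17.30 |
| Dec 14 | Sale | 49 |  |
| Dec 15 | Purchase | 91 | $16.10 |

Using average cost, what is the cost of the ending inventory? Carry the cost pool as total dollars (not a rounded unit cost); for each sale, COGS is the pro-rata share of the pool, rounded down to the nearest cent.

Ending inventory = $5,698.86

After Dec 4: 180 on hand, pool $3,870.00 (≈ $21.5000 each)
After Dec 8: 295 on hand, pool $6,331.00 (≈ $21.4610 each)
Dec 10, sell 150: 150/295 × $6,331.00 → $3,219.15
After Dec 11: 367 on hand, pool $7,496.35 (≈ $20.4260 each)
Dec 12, sell 165: 165/367 × $7,496.35 → $3,370.29
After Dec 13: 264 on hand, pool $5,198.66 (≈ $19.6919 each)
Dec 14, sell 49: 49/264 × $5,198.66 → $964.90
After Dec 15: 306 on hand, pool $5,698.86 (≈ $18.6237 each)
Total COGS = $3,219.15 + $3,370.29 + $964.90 = $7,554.34
Ending inventory (cost pool remaining) = $5,698.86
Check: goods available $13,253.20 = COGS $7,554.34 + ending $5,698.86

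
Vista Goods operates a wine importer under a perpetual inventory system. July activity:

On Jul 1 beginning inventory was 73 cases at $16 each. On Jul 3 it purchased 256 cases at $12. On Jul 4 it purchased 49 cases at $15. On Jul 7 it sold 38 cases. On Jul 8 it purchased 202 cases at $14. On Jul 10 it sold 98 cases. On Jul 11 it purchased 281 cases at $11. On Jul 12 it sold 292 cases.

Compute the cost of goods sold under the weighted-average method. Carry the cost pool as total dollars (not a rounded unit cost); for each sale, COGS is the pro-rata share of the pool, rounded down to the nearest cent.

After Jul 1: 73 on hand, pool $1,168.00 (≈ $16.0000 each)
After Jul 3: 329 on hand, pool $4,240.00 (≈ $12.8875 each)
After Jul 4: 378 on hand, pool $4,975.00 (≈ $13.1614 each)
Jul 7, sell 38: 38/378 × $4,975.00 → $500.13
After Jul 8: 542 on hand, pool $7,302.87 (≈ $13.4739 each)
Jul 10, sell 98: 98/542 × $7,302.87 → $1,320.44
After Jul 11: 725 on hand, pool $9,073.43 (≈ $12.5151 each)
Jul 12, sell 292: 292/725 × $9,073.43 → $3,654.40
Total COGS = $500.13 + $1,320.44 + $3,654.40 = $5,474.97
Ending inventory (cost pool remaining) = $5,419.03

COGS = $5,474.97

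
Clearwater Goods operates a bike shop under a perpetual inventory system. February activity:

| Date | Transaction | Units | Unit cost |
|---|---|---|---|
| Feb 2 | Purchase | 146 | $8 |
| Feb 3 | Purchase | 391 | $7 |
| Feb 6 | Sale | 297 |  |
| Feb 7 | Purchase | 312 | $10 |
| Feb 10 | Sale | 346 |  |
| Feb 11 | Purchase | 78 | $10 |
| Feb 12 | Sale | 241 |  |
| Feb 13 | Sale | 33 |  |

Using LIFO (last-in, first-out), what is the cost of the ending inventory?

Feb 6, 297 sold [LIFO — newest first]: 297 @ $7 = $2,079
Feb 10, 346 sold [LIFO — newest first]: 312 @ $10 + 34 @ $7 = $3,358
Feb 12, 241 sold [LIFO — newest first]: 78 @ $10 + 60 @ $7 + 103 @ $8 = $2,024
Feb 13, 33 sold [LIFO — newest first]: 33 @ $8 = $264
Total COGS = $2,079 + $3,358 + $2,024 + $264 = $7,725
Ending inventory: 10 @ $8 = $80
Check: goods available $7,805 = COGS $7,725 + ending $80

Ending inventory = $80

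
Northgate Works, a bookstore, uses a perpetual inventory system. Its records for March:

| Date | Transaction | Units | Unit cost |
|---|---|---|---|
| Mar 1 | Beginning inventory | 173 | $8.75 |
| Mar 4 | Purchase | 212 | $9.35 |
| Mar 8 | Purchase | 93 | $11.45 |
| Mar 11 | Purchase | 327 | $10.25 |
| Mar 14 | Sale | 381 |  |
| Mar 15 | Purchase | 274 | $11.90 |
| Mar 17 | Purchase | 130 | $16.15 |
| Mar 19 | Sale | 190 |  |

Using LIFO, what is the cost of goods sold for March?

COGS = $6,783.55

Mar 14, 381 sold [LIFO — newest first]: 327 @ $10.25 + 54 @ $11.45 = $3,970.05
Mar 19, 190 sold [LIFO — newest first]: 130 @ $16.15 + 60 @ $11.90 = $2,813.50
Total COGS = $3,970.05 + $2,813.50 = $6,783.55
Ending inventory: 173 @ $8.75 + 212 @ $9.35 + 39 @ $11.45 + 214 @ $11.90 = $6,489.10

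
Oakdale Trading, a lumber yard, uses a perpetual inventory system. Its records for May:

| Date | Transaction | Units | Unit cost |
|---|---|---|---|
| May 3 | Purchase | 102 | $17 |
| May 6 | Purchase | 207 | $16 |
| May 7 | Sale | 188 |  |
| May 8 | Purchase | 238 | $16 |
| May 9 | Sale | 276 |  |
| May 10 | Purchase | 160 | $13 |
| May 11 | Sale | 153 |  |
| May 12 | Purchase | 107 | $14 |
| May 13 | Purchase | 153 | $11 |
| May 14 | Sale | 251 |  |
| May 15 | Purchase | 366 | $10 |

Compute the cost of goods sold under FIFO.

COGS = $13,026

May 7, 188 sold [FIFO — oldest first]: 102 @ $17 + 86 @ $16 = $3,110
May 9, 276 sold [FIFO — oldest first]: 121 @ $16 + 155 @ $16 = $4,416
May 11, 153 sold [FIFO — oldest first]: 83 @ $16 + 70 @ $13 = $2,238
May 14, 251 sold [FIFO — oldest first]: 90 @ $13 + 107 @ $14 + 54 @ $11 = $3,262
Total COGS = $3,110 + $4,416 + $2,238 + $3,262 = $13,026
Ending inventory: 99 @ $11 + 366 @ $10 = $4,749
Check: goods available $17,775 = COGS $13,026 + ending $4,749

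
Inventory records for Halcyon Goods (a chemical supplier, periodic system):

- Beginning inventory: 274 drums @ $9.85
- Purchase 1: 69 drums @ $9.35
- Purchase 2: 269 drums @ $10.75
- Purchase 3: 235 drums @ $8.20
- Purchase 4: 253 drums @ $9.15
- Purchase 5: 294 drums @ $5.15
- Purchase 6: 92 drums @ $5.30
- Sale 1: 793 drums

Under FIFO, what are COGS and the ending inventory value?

Sale 1 (793) [FIFO — oldest first]: 274 @ $9.85 + 69 @ $9.35 + 269 @ $10.75 + 181 @ $8.20 = $7,720.00
Ending inventory: 54 @ $8.20 + 253 @ $9.15 + 294 @ $5.15 + 92 @ $5.30 = $4,759.45
Check: goods available $12,479.45 = COGS $7,720.00 + ending $4,759.45

COGS = $7,720.00; ending inventory = $4,759.45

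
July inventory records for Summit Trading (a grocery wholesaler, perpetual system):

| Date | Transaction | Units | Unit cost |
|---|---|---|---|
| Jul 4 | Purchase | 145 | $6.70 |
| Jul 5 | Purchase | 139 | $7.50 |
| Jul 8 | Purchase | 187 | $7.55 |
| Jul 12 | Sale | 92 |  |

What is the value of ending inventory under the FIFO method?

Jul 12, 92 sold [FIFO — oldest first]: 92 @ $6.70 = $616.40
Ending inventory: 53 @ $6.70 + 139 @ $7.50 + 187 @ $7.55 = $2,809.45

Ending inventory = $2,809.45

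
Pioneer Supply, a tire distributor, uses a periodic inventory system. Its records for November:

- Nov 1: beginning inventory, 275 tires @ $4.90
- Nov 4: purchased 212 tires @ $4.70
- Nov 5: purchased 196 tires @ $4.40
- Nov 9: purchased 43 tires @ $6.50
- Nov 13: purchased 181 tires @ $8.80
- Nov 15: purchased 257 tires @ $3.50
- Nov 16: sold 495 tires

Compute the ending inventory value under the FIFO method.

Ending inventory = $3,599.00

Nov 16, 495 sold [FIFO — oldest first]: 275 @ $4.90 + 212 @ $4.70 + 8 @ $4.40 = $2,379.10
Ending inventory: 188 @ $4.40 + 43 @ $6.50 + 181 @ $8.80 + 257 @ $3.50 = $3,599.00
Check: goods available $5,978.10 = COGS $2,379.10 + ending $3,599.00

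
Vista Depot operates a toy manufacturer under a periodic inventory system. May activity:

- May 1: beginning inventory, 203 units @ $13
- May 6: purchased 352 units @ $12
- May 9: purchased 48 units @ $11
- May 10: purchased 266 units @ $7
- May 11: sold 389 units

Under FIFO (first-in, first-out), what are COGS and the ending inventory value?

COGS = $4,871; ending inventory = $4,382

May 11, 389 sold [FIFO — oldest first]: 203 @ $13 + 186 @ $12 = $4,871
Ending inventory: 166 @ $12 + 48 @ $11 + 266 @ $7 = $4,382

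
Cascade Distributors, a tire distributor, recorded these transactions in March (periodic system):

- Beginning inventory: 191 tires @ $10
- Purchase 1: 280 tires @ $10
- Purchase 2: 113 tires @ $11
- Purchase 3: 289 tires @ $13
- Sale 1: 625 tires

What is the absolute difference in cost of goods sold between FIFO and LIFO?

$744

FIFO COGS: 191 @ $10 + 280 @ $10 + 113 @ $11 + 41 @ $13 = $6,486
LIFO COGS: 289 @ $13 + 113 @ $11 + 223 @ $10 = $7,230
Difference = |$6,486 − $7,230| = $744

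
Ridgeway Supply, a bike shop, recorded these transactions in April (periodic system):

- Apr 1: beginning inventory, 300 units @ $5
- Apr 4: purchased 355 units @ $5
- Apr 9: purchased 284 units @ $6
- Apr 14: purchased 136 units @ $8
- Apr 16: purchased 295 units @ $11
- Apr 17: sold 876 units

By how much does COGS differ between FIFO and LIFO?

$2,241

FIFO COGS: 300 @ $5 + 355 @ $5 + 221 @ $6 = $4,601
LIFO COGS: 295 @ $11 + 136 @ $8 + 284 @ $6 + 161 @ $5 = $6,842
Difference = |$4,601 − $6,842| = $2,241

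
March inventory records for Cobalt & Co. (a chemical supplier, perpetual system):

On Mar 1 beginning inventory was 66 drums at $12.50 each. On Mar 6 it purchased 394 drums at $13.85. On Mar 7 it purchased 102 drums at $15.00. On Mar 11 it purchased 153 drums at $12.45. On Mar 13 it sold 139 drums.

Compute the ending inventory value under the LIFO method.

Ending inventory = $7,986.20

Mar 13, 139 sold [LIFO — newest first]: 139 @ $12.45 = $1,730.55
Ending inventory: 66 @ $12.50 + 394 @ $13.85 + 102 @ $15.00 + 14 @ $12.45 = $7,986.20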